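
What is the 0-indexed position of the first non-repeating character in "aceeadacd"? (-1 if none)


Input: aceeadacd
Character frequencies:
  'a': 3
  'c': 2
  'd': 2
  'e': 2
Scanning left to right for freq == 1:
  Position 0 ('a'): freq=3, skip
  Position 1 ('c'): freq=2, skip
  Position 2 ('e'): freq=2, skip
  Position 3 ('e'): freq=2, skip
  Position 4 ('a'): freq=3, skip
  Position 5 ('d'): freq=2, skip
  Position 6 ('a'): freq=3, skip
  Position 7 ('c'): freq=2, skip
  Position 8 ('d'): freq=2, skip
  No unique character found => answer = -1

-1


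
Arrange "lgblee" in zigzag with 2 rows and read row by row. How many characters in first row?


Zigzag "lgblee" into 2 rows:
Placing characters:
  'l' => row 0
  'g' => row 1
  'b' => row 0
  'l' => row 1
  'e' => row 0
  'e' => row 1
Rows:
  Row 0: "lbe"
  Row 1: "gle"
First row length: 3

3


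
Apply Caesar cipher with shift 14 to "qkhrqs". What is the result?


Caesar cipher: shift "qkhrqs" by 14
  'q' (pos 16) + 14 = pos 4 = 'e'
  'k' (pos 10) + 14 = pos 24 = 'y'
  'h' (pos 7) + 14 = pos 21 = 'v'
  'r' (pos 17) + 14 = pos 5 = 'f'
  'q' (pos 16) + 14 = pos 4 = 'e'
  's' (pos 18) + 14 = pos 6 = 'g'
Result: eyvfeg

eyvfeg


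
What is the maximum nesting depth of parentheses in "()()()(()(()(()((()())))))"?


Input: "()()()(()(()(()((()())))))"
Tracking depth:
  Position 0 '(': depth becomes 1
  Position 1 ')': depth becomes 0
  Position 2 '(': depth becomes 1
  Position 3 ')': depth becomes 0
  Position 4 '(': depth becomes 1
  Position 5 ')': depth becomes 0
  Position 6 '(': depth becomes 1
  Position 7 '(': depth becomes 2
  Position 8 ')': depth becomes 1
  Position 9 '(': depth becomes 2
  Position 10 '(': depth becomes 3
  Position 11 ')': depth becomes 2
  Position 12 '(': depth becomes 3
  Position 13 '(': depth becomes 4
  Position 14 ')': depth becomes 3
  Position 15 '(': depth becomes 4
  Position 16 '(': depth becomes 5
  Position 17 '(': depth becomes 6
  Position 18 ')': depth becomes 5
  Position 19 '(': depth becomes 6
  Position 20 ')': depth becomes 5
  Position 21 ')': depth becomes 4
  Position 22 ')': depth becomes 3
  Position 23 ')': depth becomes 2
  Position 24 ')': depth becomes 1
  Position 25 ')': depth becomes 0
Maximum depth reached: 6

6


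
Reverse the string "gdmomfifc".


Input: gdmomfifc
Reading characters right to left:
  Position 8: 'c'
  Position 7: 'f'
  Position 6: 'i'
  Position 5: 'f'
  Position 4: 'm'
  Position 3: 'o'
  Position 2: 'm'
  Position 1: 'd'
  Position 0: 'g'
Reversed: cfifmomdg

cfifmomdg


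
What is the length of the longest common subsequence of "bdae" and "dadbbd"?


LCS of "bdae" and "dadbbd"
DP table:
           d    a    d    b    b    d
      0    0    0    0    0    0    0
  b   0    0    0    0    1    1    1
  d   0    1    1    1    1    1    2
  a   0    1    2    2    2    2    2
  e   0    1    2    2    2    2    2
LCS length = dp[4][6] = 2

2


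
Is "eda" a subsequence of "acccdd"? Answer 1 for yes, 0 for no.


Check if "eda" is a subsequence of "acccdd"
Greedy scan:
  Position 0 ('a'): no match needed
  Position 1 ('c'): no match needed
  Position 2 ('c'): no match needed
  Position 3 ('c'): no match needed
  Position 4 ('d'): no match needed
  Position 5 ('d'): no match needed
Only matched 0/3 characters => not a subsequence

0


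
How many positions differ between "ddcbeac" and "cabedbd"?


Comparing "ddcbeac" and "cabedbd" position by position:
  Position 0: 'd' vs 'c' => DIFFER
  Position 1: 'd' vs 'a' => DIFFER
  Position 2: 'c' vs 'b' => DIFFER
  Position 3: 'b' vs 'e' => DIFFER
  Position 4: 'e' vs 'd' => DIFFER
  Position 5: 'a' vs 'b' => DIFFER
  Position 6: 'c' vs 'd' => DIFFER
Positions that differ: 7

7


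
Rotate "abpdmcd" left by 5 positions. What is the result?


Input: "abpdmcd", rotate left by 5
First 5 characters: "abpdm"
Remaining characters: "cd"
Concatenate remaining + first: "cd" + "abpdm" = "cdabpdm"

cdabpdm


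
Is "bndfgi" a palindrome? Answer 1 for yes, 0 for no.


Input: bndfgi
Reversed: igfdnb
  Compare pos 0 ('b') with pos 5 ('i'): MISMATCH
  Compare pos 1 ('n') with pos 4 ('g'): MISMATCH
  Compare pos 2 ('d') with pos 3 ('f'): MISMATCH
Result: not a palindrome

0


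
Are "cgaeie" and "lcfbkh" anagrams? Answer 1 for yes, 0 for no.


Strings: "cgaeie", "lcfbkh"
Sorted first:  aceegi
Sorted second: bcfhkl
Differ at position 0: 'a' vs 'b' => not anagrams

0


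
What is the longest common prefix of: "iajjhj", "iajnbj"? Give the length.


Words: iajjhj, iajnbj
  Position 0: all 'i' => match
  Position 1: all 'a' => match
  Position 2: all 'j' => match
  Position 3: ('j', 'n') => mismatch, stop
LCP = "iaj" (length 3)

3


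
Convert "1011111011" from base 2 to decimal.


Input: "1011111011" in base 2
Positional expansion:
  Digit '1' (value 1) x 2^9 = 512
  Digit '0' (value 0) x 2^8 = 0
  Digit '1' (value 1) x 2^7 = 128
  Digit '1' (value 1) x 2^6 = 64
  Digit '1' (value 1) x 2^5 = 32
  Digit '1' (value 1) x 2^4 = 16
  Digit '1' (value 1) x 2^3 = 8
  Digit '0' (value 0) x 2^2 = 0
  Digit '1' (value 1) x 2^1 = 2
  Digit '1' (value 1) x 2^0 = 1
Sum = 763

763


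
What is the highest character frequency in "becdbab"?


Input: becdbab
Character counts:
  'a': 1
  'b': 3
  'c': 1
  'd': 1
  'e': 1
Maximum frequency: 3

3


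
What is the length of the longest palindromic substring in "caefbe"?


Input: "caefbe"
Checking substrings for palindromes:
  No multi-char palindromic substrings found
Longest palindromic substring: "c" with length 1

1


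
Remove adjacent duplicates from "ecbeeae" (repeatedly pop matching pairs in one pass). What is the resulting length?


Input: ecbeeae
Stack-based adjacent duplicate removal:
  Read 'e': push. Stack: e
  Read 'c': push. Stack: ec
  Read 'b': push. Stack: ecb
  Read 'e': push. Stack: ecbe
  Read 'e': matches stack top 'e' => pop. Stack: ecb
  Read 'a': push. Stack: ecba
  Read 'e': push. Stack: ecbae
Final stack: "ecbae" (length 5)

5


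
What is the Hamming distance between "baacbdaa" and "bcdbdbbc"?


Comparing "baacbdaa" and "bcdbdbbc" position by position:
  Position 0: 'b' vs 'b' => same
  Position 1: 'a' vs 'c' => differ
  Position 2: 'a' vs 'd' => differ
  Position 3: 'c' vs 'b' => differ
  Position 4: 'b' vs 'd' => differ
  Position 5: 'd' vs 'b' => differ
  Position 6: 'a' vs 'b' => differ
  Position 7: 'a' vs 'c' => differ
Total differences (Hamming distance): 7

7


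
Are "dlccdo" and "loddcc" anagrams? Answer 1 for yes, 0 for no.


Strings: "dlccdo", "loddcc"
Sorted first:  ccddlo
Sorted second: ccddlo
Sorted forms match => anagrams

1


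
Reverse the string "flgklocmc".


Input: flgklocmc
Reading characters right to left:
  Position 8: 'c'
  Position 7: 'm'
  Position 6: 'c'
  Position 5: 'o'
  Position 4: 'l'
  Position 3: 'k'
  Position 2: 'g'
  Position 1: 'l'
  Position 0: 'f'
Reversed: cmcolkglf

cmcolkglf


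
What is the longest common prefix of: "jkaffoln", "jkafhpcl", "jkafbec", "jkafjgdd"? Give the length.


Words: jkaffoln, jkafhpcl, jkafbec, jkafjgdd
  Position 0: all 'j' => match
  Position 1: all 'k' => match
  Position 2: all 'a' => match
  Position 3: all 'f' => match
  Position 4: ('f', 'h', 'b', 'j') => mismatch, stop
LCP = "jkaf" (length 4)

4


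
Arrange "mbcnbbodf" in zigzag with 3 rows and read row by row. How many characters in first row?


Zigzag "mbcnbbodf" into 3 rows:
Placing characters:
  'm' => row 0
  'b' => row 1
  'c' => row 2
  'n' => row 1
  'b' => row 0
  'b' => row 1
  'o' => row 2
  'd' => row 1
  'f' => row 0
Rows:
  Row 0: "mbf"
  Row 1: "bnbd"
  Row 2: "co"
First row length: 3

3


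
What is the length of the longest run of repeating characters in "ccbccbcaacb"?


Input: "ccbccbcaacb"
Scanning for longest run:
  Position 1 ('c'): continues run of 'c', length=2
  Position 2 ('b'): new char, reset run to 1
  Position 3 ('c'): new char, reset run to 1
  Position 4 ('c'): continues run of 'c', length=2
  Position 5 ('b'): new char, reset run to 1
  Position 6 ('c'): new char, reset run to 1
  Position 7 ('a'): new char, reset run to 1
  Position 8 ('a'): continues run of 'a', length=2
  Position 9 ('c'): new char, reset run to 1
  Position 10 ('b'): new char, reset run to 1
Longest run: 'c' with length 2

2


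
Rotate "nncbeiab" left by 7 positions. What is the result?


Input: "nncbeiab", rotate left by 7
First 7 characters: "nncbeia"
Remaining characters: "b"
Concatenate remaining + first: "b" + "nncbeia" = "bnncbeia"

bnncbeia


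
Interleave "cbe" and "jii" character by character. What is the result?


Interleaving "cbe" and "jii":
  Position 0: 'c' from first, 'j' from second => "cj"
  Position 1: 'b' from first, 'i' from second => "bi"
  Position 2: 'e' from first, 'i' from second => "ei"
Result: cjbiei

cjbiei


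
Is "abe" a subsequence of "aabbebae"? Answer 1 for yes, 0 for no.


Check if "abe" is a subsequence of "aabbebae"
Greedy scan:
  Position 0 ('a'): matches sub[0] = 'a'
  Position 1 ('a'): no match needed
  Position 2 ('b'): matches sub[1] = 'b'
  Position 3 ('b'): no match needed
  Position 4 ('e'): matches sub[2] = 'e'
  Position 5 ('b'): no match needed
  Position 6 ('a'): no match needed
  Position 7 ('e'): no match needed
All 3 characters matched => is a subsequence

1


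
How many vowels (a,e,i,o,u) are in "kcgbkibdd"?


Input: kcgbkibdd
Checking each character:
  'k' at position 0: consonant
  'c' at position 1: consonant
  'g' at position 2: consonant
  'b' at position 3: consonant
  'k' at position 4: consonant
  'i' at position 5: vowel (running total: 1)
  'b' at position 6: consonant
  'd' at position 7: consonant
  'd' at position 8: consonant
Total vowels: 1

1


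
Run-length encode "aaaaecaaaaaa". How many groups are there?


Input: aaaaecaaaaaa
Scanning for consecutive runs:
  Group 1: 'a' x 4 (positions 0-3)
  Group 2: 'e' x 1 (positions 4-4)
  Group 3: 'c' x 1 (positions 5-5)
  Group 4: 'a' x 6 (positions 6-11)
Total groups: 4

4


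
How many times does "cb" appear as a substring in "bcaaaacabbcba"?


Searching for "cb" in "bcaaaacabbcba"
Scanning each position:
  Position 0: "bc" => no
  Position 1: "ca" => no
  Position 2: "aa" => no
  Position 3: "aa" => no
  Position 4: "aa" => no
  Position 5: "ac" => no
  Position 6: "ca" => no
  Position 7: "ab" => no
  Position 8: "bb" => no
  Position 9: "bc" => no
  Position 10: "cb" => MATCH
  Position 11: "ba" => no
Total occurrences: 1

1


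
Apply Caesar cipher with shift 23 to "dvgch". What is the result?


Caesar cipher: shift "dvgch" by 23
  'd' (pos 3) + 23 = pos 0 = 'a'
  'v' (pos 21) + 23 = pos 18 = 's'
  'g' (pos 6) + 23 = pos 3 = 'd'
  'c' (pos 2) + 23 = pos 25 = 'z'
  'h' (pos 7) + 23 = pos 4 = 'e'
Result: asdze

asdze


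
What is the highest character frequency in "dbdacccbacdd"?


Input: dbdacccbacdd
Character counts:
  'a': 2
  'b': 2
  'c': 4
  'd': 4
Maximum frequency: 4

4


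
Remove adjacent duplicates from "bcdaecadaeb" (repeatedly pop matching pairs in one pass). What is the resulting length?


Input: bcdaecadaeb
Stack-based adjacent duplicate removal:
  Read 'b': push. Stack: b
  Read 'c': push. Stack: bc
  Read 'd': push. Stack: bcd
  Read 'a': push. Stack: bcda
  Read 'e': push. Stack: bcdae
  Read 'c': push. Stack: bcdaec
  Read 'a': push. Stack: bcdaeca
  Read 'd': push. Stack: bcdaecad
  Read 'a': push. Stack: bcdaecada
  Read 'e': push. Stack: bcdaecadae
  Read 'b': push. Stack: bcdaecadaeb
Final stack: "bcdaecadaeb" (length 11)

11


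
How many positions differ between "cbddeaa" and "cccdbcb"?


Comparing "cbddeaa" and "cccdbcb" position by position:
  Position 0: 'c' vs 'c' => same
  Position 1: 'b' vs 'c' => DIFFER
  Position 2: 'd' vs 'c' => DIFFER
  Position 3: 'd' vs 'd' => same
  Position 4: 'e' vs 'b' => DIFFER
  Position 5: 'a' vs 'c' => DIFFER
  Position 6: 'a' vs 'b' => DIFFER
Positions that differ: 5

5


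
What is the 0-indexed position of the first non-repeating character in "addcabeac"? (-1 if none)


Input: addcabeac
Character frequencies:
  'a': 3
  'b': 1
  'c': 2
  'd': 2
  'e': 1
Scanning left to right for freq == 1:
  Position 0 ('a'): freq=3, skip
  Position 1 ('d'): freq=2, skip
  Position 2 ('d'): freq=2, skip
  Position 3 ('c'): freq=2, skip
  Position 4 ('a'): freq=3, skip
  Position 5 ('b'): unique! => answer = 5

5


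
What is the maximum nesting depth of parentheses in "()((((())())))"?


Input: "()((((())())))"
Tracking depth:
  Position 0 '(': depth becomes 1
  Position 1 ')': depth becomes 0
  Position 2 '(': depth becomes 1
  Position 3 '(': depth becomes 2
  Position 4 '(': depth becomes 3
  Position 5 '(': depth becomes 4
  Position 6 '(': depth becomes 5
  Position 7 ')': depth becomes 4
  Position 8 ')': depth becomes 3
  Position 9 '(': depth becomes 4
  Position 10 ')': depth becomes 3
  Position 11 ')': depth becomes 2
  Position 12 ')': depth becomes 1
  Position 13 ')': depth becomes 0
Maximum depth reached: 5

5


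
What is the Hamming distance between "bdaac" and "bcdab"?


Comparing "bdaac" and "bcdab" position by position:
  Position 0: 'b' vs 'b' => same
  Position 1: 'd' vs 'c' => differ
  Position 2: 'a' vs 'd' => differ
  Position 3: 'a' vs 'a' => same
  Position 4: 'c' vs 'b' => differ
Total differences (Hamming distance): 3

3


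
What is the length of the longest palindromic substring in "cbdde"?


Input: "cbdde"
Checking substrings for palindromes:
  [2:4] "dd" (len 2) => palindrome
Longest palindromic substring: "dd" with length 2

2


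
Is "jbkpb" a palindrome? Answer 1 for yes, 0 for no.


Input: jbkpb
Reversed: bpkbj
  Compare pos 0 ('j') with pos 4 ('b'): MISMATCH
  Compare pos 1 ('b') with pos 3 ('p'): MISMATCH
Result: not a palindrome

0


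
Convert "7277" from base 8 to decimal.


Input: "7277" in base 8
Positional expansion:
  Digit '7' (value 7) x 8^3 = 3584
  Digit '2' (value 2) x 8^2 = 128
  Digit '7' (value 7) x 8^1 = 56
  Digit '7' (value 7) x 8^0 = 7
Sum = 3775

3775


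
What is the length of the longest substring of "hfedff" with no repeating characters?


Input: "hfedff"
Sliding window (track last position of each char):
  Position 0 ('h'): window [0,0] length 1 -- new best
  Position 1 ('f'): window [0,1] length 2 -- new best
  Position 2 ('e'): window [0,2] length 3 -- new best
  Position 3 ('d'): window [0,3] length 4 -- new best
  Position 4 ('f'): repeat (last at 1), move window start to 2
  Position 4 ('f'): window [2,4] length 3
  Position 5 ('f'): repeat (last at 4), move window start to 5
  Position 5 ('f'): window [5,5] length 1
Longest substring with no repeats: "hfed" with length 4

4


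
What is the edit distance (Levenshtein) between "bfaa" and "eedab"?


Computing edit distance: "bfaa" -> "eedab"
DP table:
           e    e    d    a    b
      0    1    2    3    4    5
  b   1    1    2    3    4    4
  f   2    2    2    3    4    5
  a   3    3    3    3    3    4
  a   4    4    4    4    3    4
Edit distance = dp[4][5] = 4

4


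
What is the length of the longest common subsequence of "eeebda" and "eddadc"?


LCS of "eeebda" and "eddadc"
DP table:
           e    d    d    a    d    c
      0    0    0    0    0    0    0
  e   0    1    1    1    1    1    1
  e   0    1    1    1    1    1    1
  e   0    1    1    1    1    1    1
  b   0    1    1    1    1    1    1
  d   0    1    2    2    2    2    2
  a   0    1    2    2    3    3    3
LCS length = dp[6][6] = 3

3


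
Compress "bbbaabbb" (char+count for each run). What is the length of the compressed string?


Input: bbbaabbb
Runs:
  'b' x 3 => "b3"
  'a' x 2 => "a2"
  'b' x 3 => "b3"
Compressed: "b3a2b3"
Compressed length: 6

6


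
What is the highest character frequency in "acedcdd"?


Input: acedcdd
Character counts:
  'a': 1
  'c': 2
  'd': 3
  'e': 1
Maximum frequency: 3

3


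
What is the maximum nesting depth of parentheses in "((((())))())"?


Input: "((((())))())"
Tracking depth:
  Position 0 '(': depth becomes 1
  Position 1 '(': depth becomes 2
  Position 2 '(': depth becomes 3
  Position 3 '(': depth becomes 4
  Position 4 '(': depth becomes 5
  Position 5 ')': depth becomes 4
  Position 6 ')': depth becomes 3
  Position 7 ')': depth becomes 2
  Position 8 ')': depth becomes 1
  Position 9 '(': depth becomes 2
  Position 10 ')': depth becomes 1
  Position 11 ')': depth becomes 0
Maximum depth reached: 5

5


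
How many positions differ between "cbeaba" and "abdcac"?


Comparing "cbeaba" and "abdcac" position by position:
  Position 0: 'c' vs 'a' => DIFFER
  Position 1: 'b' vs 'b' => same
  Position 2: 'e' vs 'd' => DIFFER
  Position 3: 'a' vs 'c' => DIFFER
  Position 4: 'b' vs 'a' => DIFFER
  Position 5: 'a' vs 'c' => DIFFER
Positions that differ: 5

5


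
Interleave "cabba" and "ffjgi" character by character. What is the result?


Interleaving "cabba" and "ffjgi":
  Position 0: 'c' from first, 'f' from second => "cf"
  Position 1: 'a' from first, 'f' from second => "af"
  Position 2: 'b' from first, 'j' from second => "bj"
  Position 3: 'b' from first, 'g' from second => "bg"
  Position 4: 'a' from first, 'i' from second => "ai"
Result: cfafbjbgai

cfafbjbgai


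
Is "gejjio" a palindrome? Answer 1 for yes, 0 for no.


Input: gejjio
Reversed: oijjeg
  Compare pos 0 ('g') with pos 5 ('o'): MISMATCH
  Compare pos 1 ('e') with pos 4 ('i'): MISMATCH
  Compare pos 2 ('j') with pos 3 ('j'): match
Result: not a palindrome

0


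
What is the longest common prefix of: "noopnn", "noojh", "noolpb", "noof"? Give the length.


Words: noopnn, noojh, noolpb, noof
  Position 0: all 'n' => match
  Position 1: all 'o' => match
  Position 2: all 'o' => match
  Position 3: ('p', 'j', 'l', 'f') => mismatch, stop
LCP = "noo" (length 3)

3


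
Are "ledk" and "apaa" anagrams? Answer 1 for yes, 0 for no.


Strings: "ledk", "apaa"
Sorted first:  dekl
Sorted second: aaap
Differ at position 0: 'd' vs 'a' => not anagrams

0


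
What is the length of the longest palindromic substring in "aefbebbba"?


Input: "aefbebbba"
Checking substrings for palindromes:
  [3:6] "beb" (len 3) => palindrome
  [5:8] "bbb" (len 3) => palindrome
  [5:7] "bb" (len 2) => palindrome
  [6:8] "bb" (len 2) => palindrome
Longest palindromic substring: "beb" with length 3

3


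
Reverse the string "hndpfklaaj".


Input: hndpfklaaj
Reading characters right to left:
  Position 9: 'j'
  Position 8: 'a'
  Position 7: 'a'
  Position 6: 'l'
  Position 5: 'k'
  Position 4: 'f'
  Position 3: 'p'
  Position 2: 'd'
  Position 1: 'n'
  Position 0: 'h'
Reversed: jaalkfpdnh

jaalkfpdnh


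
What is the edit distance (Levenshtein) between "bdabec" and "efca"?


Computing edit distance: "bdabec" -> "efca"
DP table:
           e    f    c    a
      0    1    2    3    4
  b   1    1    2    3    4
  d   2    2    2    3    4
  a   3    3    3    3    3
  b   4    4    4    4    4
  e   5    4    5    5    5
  c   6    5    5    5    6
Edit distance = dp[6][4] = 6

6


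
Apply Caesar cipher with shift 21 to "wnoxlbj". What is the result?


Caesar cipher: shift "wnoxlbj" by 21
  'w' (pos 22) + 21 = pos 17 = 'r'
  'n' (pos 13) + 21 = pos 8 = 'i'
  'o' (pos 14) + 21 = pos 9 = 'j'
  'x' (pos 23) + 21 = pos 18 = 's'
  'l' (pos 11) + 21 = pos 6 = 'g'
  'b' (pos 1) + 21 = pos 22 = 'w'
  'j' (pos 9) + 21 = pos 4 = 'e'
Result: rijsgwe

rijsgwe


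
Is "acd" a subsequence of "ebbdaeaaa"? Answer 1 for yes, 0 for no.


Check if "acd" is a subsequence of "ebbdaeaaa"
Greedy scan:
  Position 0 ('e'): no match needed
  Position 1 ('b'): no match needed
  Position 2 ('b'): no match needed
  Position 3 ('d'): no match needed
  Position 4 ('a'): matches sub[0] = 'a'
  Position 5 ('e'): no match needed
  Position 6 ('a'): no match needed
  Position 7 ('a'): no match needed
  Position 8 ('a'): no match needed
Only matched 1/3 characters => not a subsequence

0


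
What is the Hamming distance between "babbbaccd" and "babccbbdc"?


Comparing "babbbaccd" and "babccbbdc" position by position:
  Position 0: 'b' vs 'b' => same
  Position 1: 'a' vs 'a' => same
  Position 2: 'b' vs 'b' => same
  Position 3: 'b' vs 'c' => differ
  Position 4: 'b' vs 'c' => differ
  Position 5: 'a' vs 'b' => differ
  Position 6: 'c' vs 'b' => differ
  Position 7: 'c' vs 'd' => differ
  Position 8: 'd' vs 'c' => differ
Total differences (Hamming distance): 6

6


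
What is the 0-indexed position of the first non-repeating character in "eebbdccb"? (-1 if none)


Input: eebbdccb
Character frequencies:
  'b': 3
  'c': 2
  'd': 1
  'e': 2
Scanning left to right for freq == 1:
  Position 0 ('e'): freq=2, skip
  Position 1 ('e'): freq=2, skip
  Position 2 ('b'): freq=3, skip
  Position 3 ('b'): freq=3, skip
  Position 4 ('d'): unique! => answer = 4

4


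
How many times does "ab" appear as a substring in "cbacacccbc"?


Searching for "ab" in "cbacacccbc"
Scanning each position:
  Position 0: "cb" => no
  Position 1: "ba" => no
  Position 2: "ac" => no
  Position 3: "ca" => no
  Position 4: "ac" => no
  Position 5: "cc" => no
  Position 6: "cc" => no
  Position 7: "cb" => no
  Position 8: "bc" => no
Total occurrences: 0

0


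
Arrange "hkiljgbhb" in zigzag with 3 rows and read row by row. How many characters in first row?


Zigzag "hkiljgbhb" into 3 rows:
Placing characters:
  'h' => row 0
  'k' => row 1
  'i' => row 2
  'l' => row 1
  'j' => row 0
  'g' => row 1
  'b' => row 2
  'h' => row 1
  'b' => row 0
Rows:
  Row 0: "hjb"
  Row 1: "klgh"
  Row 2: "ib"
First row length: 3

3


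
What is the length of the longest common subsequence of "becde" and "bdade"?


LCS of "becde" and "bdade"
DP table:
           b    d    a    d    e
      0    0    0    0    0    0
  b   0    1    1    1    1    1
  e   0    1    1    1    1    2
  c   0    1    1    1    1    2
  d   0    1    2    2    2    2
  e   0    1    2    2    2    3
LCS length = dp[5][5] = 3

3


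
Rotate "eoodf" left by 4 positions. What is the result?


Input: "eoodf", rotate left by 4
First 4 characters: "eood"
Remaining characters: "f"
Concatenate remaining + first: "f" + "eood" = "feood"

feood


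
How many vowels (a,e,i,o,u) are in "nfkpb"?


Input: nfkpb
Checking each character:
  'n' at position 0: consonant
  'f' at position 1: consonant
  'k' at position 2: consonant
  'p' at position 3: consonant
  'b' at position 4: consonant
Total vowels: 0

0


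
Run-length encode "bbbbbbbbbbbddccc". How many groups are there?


Input: bbbbbbbbbbbddccc
Scanning for consecutive runs:
  Group 1: 'b' x 11 (positions 0-10)
  Group 2: 'd' x 2 (positions 11-12)
  Group 3: 'c' x 3 (positions 13-15)
Total groups: 3

3


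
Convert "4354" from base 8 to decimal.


Input: "4354" in base 8
Positional expansion:
  Digit '4' (value 4) x 8^3 = 2048
  Digit '3' (value 3) x 8^2 = 192
  Digit '5' (value 5) x 8^1 = 40
  Digit '4' (value 4) x 8^0 = 4
Sum = 2284

2284


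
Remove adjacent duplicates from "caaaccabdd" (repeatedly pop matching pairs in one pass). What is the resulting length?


Input: caaaccabdd
Stack-based adjacent duplicate removal:
  Read 'c': push. Stack: c
  Read 'a': push. Stack: ca
  Read 'a': matches stack top 'a' => pop. Stack: c
  Read 'a': push. Stack: ca
  Read 'c': push. Stack: cac
  Read 'c': matches stack top 'c' => pop. Stack: ca
  Read 'a': matches stack top 'a' => pop. Stack: c
  Read 'b': push. Stack: cb
  Read 'd': push. Stack: cbd
  Read 'd': matches stack top 'd' => pop. Stack: cb
Final stack: "cb" (length 2)

2


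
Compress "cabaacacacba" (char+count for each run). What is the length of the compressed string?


Input: cabaacacacba
Runs:
  'c' x 1 => "c1"
  'a' x 1 => "a1"
  'b' x 1 => "b1"
  'a' x 2 => "a2"
  'c' x 1 => "c1"
  'a' x 1 => "a1"
  'c' x 1 => "c1"
  'a' x 1 => "a1"
  'c' x 1 => "c1"
  'b' x 1 => "b1"
  'a' x 1 => "a1"
Compressed: "c1a1b1a2c1a1c1a1c1b1a1"
Compressed length: 22

22


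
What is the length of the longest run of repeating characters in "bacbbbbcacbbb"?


Input: "bacbbbbcacbbb"
Scanning for longest run:
  Position 1 ('a'): new char, reset run to 1
  Position 2 ('c'): new char, reset run to 1
  Position 3 ('b'): new char, reset run to 1
  Position 4 ('b'): continues run of 'b', length=2
  Position 5 ('b'): continues run of 'b', length=3
  Position 6 ('b'): continues run of 'b', length=4
  Position 7 ('c'): new char, reset run to 1
  Position 8 ('a'): new char, reset run to 1
  Position 9 ('c'): new char, reset run to 1
  Position 10 ('b'): new char, reset run to 1
  Position 11 ('b'): continues run of 'b', length=2
  Position 12 ('b'): continues run of 'b', length=3
Longest run: 'b' with length 4

4


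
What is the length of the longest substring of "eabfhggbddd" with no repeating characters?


Input: "eabfhggbddd"
Sliding window (track last position of each char):
  Position 0 ('e'): window [0,0] length 1 -- new best
  Position 1 ('a'): window [0,1] length 2 -- new best
  Position 2 ('b'): window [0,2] length 3 -- new best
  Position 3 ('f'): window [0,3] length 4 -- new best
  Position 4 ('h'): window [0,4] length 5 -- new best
  Position 5 ('g'): window [0,5] length 6 -- new best
  Position 6 ('g'): repeat (last at 5), move window start to 6
  Position 6 ('g'): window [6,6] length 1
  Position 7 ('b'): window [6,7] length 2
  Position 8 ('d'): window [6,8] length 3
  Position 9 ('d'): repeat (last at 8), move window start to 9
  Position 9 ('d'): window [9,9] length 1
  Position 10 ('d'): repeat (last at 9), move window start to 10
  Position 10 ('d'): window [10,10] length 1
Longest substring with no repeats: "eabfhg" with length 6

6


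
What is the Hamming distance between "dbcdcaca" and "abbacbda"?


Comparing "dbcdcaca" and "abbacbda" position by position:
  Position 0: 'd' vs 'a' => differ
  Position 1: 'b' vs 'b' => same
  Position 2: 'c' vs 'b' => differ
  Position 3: 'd' vs 'a' => differ
  Position 4: 'c' vs 'c' => same
  Position 5: 'a' vs 'b' => differ
  Position 6: 'c' vs 'd' => differ
  Position 7: 'a' vs 'a' => same
Total differences (Hamming distance): 5

5


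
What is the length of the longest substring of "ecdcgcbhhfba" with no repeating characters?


Input: "ecdcgcbhhfba"
Sliding window (track last position of each char):
  Position 0 ('e'): window [0,0] length 1 -- new best
  Position 1 ('c'): window [0,1] length 2 -- new best
  Position 2 ('d'): window [0,2] length 3 -- new best
  Position 3 ('c'): repeat (last at 1), move window start to 2
  Position 3 ('c'): window [2,3] length 2
  Position 4 ('g'): window [2,4] length 3
  Position 5 ('c'): repeat (last at 3), move window start to 4
  Position 5 ('c'): window [4,5] length 2
  Position 6 ('b'): window [4,6] length 3
  Position 7 ('h'): window [4,7] length 4 -- new best
  Position 8 ('h'): repeat (last at 7), move window start to 8
  Position 8 ('h'): window [8,8] length 1
  Position 9 ('f'): window [8,9] length 2
  Position 10 ('b'): window [8,10] length 3
  Position 11 ('a'): window [8,11] length 4
Longest substring with no repeats: "gcbh" with length 4

4


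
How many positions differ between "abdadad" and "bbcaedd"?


Comparing "abdadad" and "bbcaedd" position by position:
  Position 0: 'a' vs 'b' => DIFFER
  Position 1: 'b' vs 'b' => same
  Position 2: 'd' vs 'c' => DIFFER
  Position 3: 'a' vs 'a' => same
  Position 4: 'd' vs 'e' => DIFFER
  Position 5: 'a' vs 'd' => DIFFER
  Position 6: 'd' vs 'd' => same
Positions that differ: 4

4


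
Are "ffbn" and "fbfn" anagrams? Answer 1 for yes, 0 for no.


Strings: "ffbn", "fbfn"
Sorted first:  bffn
Sorted second: bffn
Sorted forms match => anagrams

1


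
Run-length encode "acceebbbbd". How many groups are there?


Input: acceebbbbd
Scanning for consecutive runs:
  Group 1: 'a' x 1 (positions 0-0)
  Group 2: 'c' x 2 (positions 1-2)
  Group 3: 'e' x 2 (positions 3-4)
  Group 4: 'b' x 4 (positions 5-8)
  Group 5: 'd' x 1 (positions 9-9)
Total groups: 5

5


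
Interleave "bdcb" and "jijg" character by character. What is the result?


Interleaving "bdcb" and "jijg":
  Position 0: 'b' from first, 'j' from second => "bj"
  Position 1: 'd' from first, 'i' from second => "di"
  Position 2: 'c' from first, 'j' from second => "cj"
  Position 3: 'b' from first, 'g' from second => "bg"
Result: bjdicjbg

bjdicjbg


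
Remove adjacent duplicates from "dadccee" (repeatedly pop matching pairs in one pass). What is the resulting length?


Input: dadccee
Stack-based adjacent duplicate removal:
  Read 'd': push. Stack: d
  Read 'a': push. Stack: da
  Read 'd': push. Stack: dad
  Read 'c': push. Stack: dadc
  Read 'c': matches stack top 'c' => pop. Stack: dad
  Read 'e': push. Stack: dade
  Read 'e': matches stack top 'e' => pop. Stack: dad
Final stack: "dad" (length 3)

3


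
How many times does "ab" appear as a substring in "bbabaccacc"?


Searching for "ab" in "bbabaccacc"
Scanning each position:
  Position 0: "bb" => no
  Position 1: "ba" => no
  Position 2: "ab" => MATCH
  Position 3: "ba" => no
  Position 4: "ac" => no
  Position 5: "cc" => no
  Position 6: "ca" => no
  Position 7: "ac" => no
  Position 8: "cc" => no
Total occurrences: 1

1


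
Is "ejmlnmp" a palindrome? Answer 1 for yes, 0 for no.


Input: ejmlnmp
Reversed: pmnlmje
  Compare pos 0 ('e') with pos 6 ('p'): MISMATCH
  Compare pos 1 ('j') with pos 5 ('m'): MISMATCH
  Compare pos 2 ('m') with pos 4 ('n'): MISMATCH
Result: not a palindrome

0


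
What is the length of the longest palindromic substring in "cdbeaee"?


Input: "cdbeaee"
Checking substrings for palindromes:
  [3:6] "eae" (len 3) => palindrome
  [5:7] "ee" (len 2) => palindrome
Longest palindromic substring: "eae" with length 3

3


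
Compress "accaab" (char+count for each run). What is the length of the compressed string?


Input: accaab
Runs:
  'a' x 1 => "a1"
  'c' x 2 => "c2"
  'a' x 2 => "a2"
  'b' x 1 => "b1"
Compressed: "a1c2a2b1"
Compressed length: 8

8


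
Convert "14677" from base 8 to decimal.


Input: "14677" in base 8
Positional expansion:
  Digit '1' (value 1) x 8^4 = 4096
  Digit '4' (value 4) x 8^3 = 2048
  Digit '6' (value 6) x 8^2 = 384
  Digit '7' (value 7) x 8^1 = 56
  Digit '7' (value 7) x 8^0 = 7
Sum = 6591

6591


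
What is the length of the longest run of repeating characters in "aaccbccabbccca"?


Input: "aaccbccabbccca"
Scanning for longest run:
  Position 1 ('a'): continues run of 'a', length=2
  Position 2 ('c'): new char, reset run to 1
  Position 3 ('c'): continues run of 'c', length=2
  Position 4 ('b'): new char, reset run to 1
  Position 5 ('c'): new char, reset run to 1
  Position 6 ('c'): continues run of 'c', length=2
  Position 7 ('a'): new char, reset run to 1
  Position 8 ('b'): new char, reset run to 1
  Position 9 ('b'): continues run of 'b', length=2
  Position 10 ('c'): new char, reset run to 1
  Position 11 ('c'): continues run of 'c', length=2
  Position 12 ('c'): continues run of 'c', length=3
  Position 13 ('a'): new char, reset run to 1
Longest run: 'c' with length 3

3


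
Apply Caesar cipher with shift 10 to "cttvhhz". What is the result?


Caesar cipher: shift "cttvhhz" by 10
  'c' (pos 2) + 10 = pos 12 = 'm'
  't' (pos 19) + 10 = pos 3 = 'd'
  't' (pos 19) + 10 = pos 3 = 'd'
  'v' (pos 21) + 10 = pos 5 = 'f'
  'h' (pos 7) + 10 = pos 17 = 'r'
  'h' (pos 7) + 10 = pos 17 = 'r'
  'z' (pos 25) + 10 = pos 9 = 'j'
Result: mddfrrj

mddfrrj


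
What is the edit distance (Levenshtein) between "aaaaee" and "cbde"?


Computing edit distance: "aaaaee" -> "cbde"
DP table:
           c    b    d    e
      0    1    2    3    4
  a   1    1    2    3    4
  a   2    2    2    3    4
  a   3    3    3    3    4
  a   4    4    4    4    4
  e   5    5    5    5    4
  e   6    6    6    6    5
Edit distance = dp[6][4] = 5

5


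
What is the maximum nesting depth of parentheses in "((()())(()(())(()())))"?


Input: "((()())(()(())(()())))"
Tracking depth:
  Position 0 '(': depth becomes 1
  Position 1 '(': depth becomes 2
  Position 2 '(': depth becomes 3
  Position 3 ')': depth becomes 2
  Position 4 '(': depth becomes 3
  Position 5 ')': depth becomes 2
  Position 6 ')': depth becomes 1
  Position 7 '(': depth becomes 2
  Position 8 '(': depth becomes 3
  Position 9 ')': depth becomes 2
  Position 10 '(': depth becomes 3
  Position 11 '(': depth becomes 4
  Position 12 ')': depth becomes 3
  Position 13 ')': depth becomes 2
  Position 14 '(': depth becomes 3
  Position 15 '(': depth becomes 4
  Position 16 ')': depth becomes 3
  Position 17 '(': depth becomes 4
  Position 18 ')': depth becomes 3
  Position 19 ')': depth becomes 2
  Position 20 ')': depth becomes 1
  Position 21 ')': depth becomes 0
Maximum depth reached: 4

4


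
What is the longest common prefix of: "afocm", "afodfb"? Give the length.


Words: afocm, afodfb
  Position 0: all 'a' => match
  Position 1: all 'f' => match
  Position 2: all 'o' => match
  Position 3: ('c', 'd') => mismatch, stop
LCP = "afo" (length 3)

3


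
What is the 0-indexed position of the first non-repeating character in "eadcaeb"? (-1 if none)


Input: eadcaeb
Character frequencies:
  'a': 2
  'b': 1
  'c': 1
  'd': 1
  'e': 2
Scanning left to right for freq == 1:
  Position 0 ('e'): freq=2, skip
  Position 1 ('a'): freq=2, skip
  Position 2 ('d'): unique! => answer = 2

2


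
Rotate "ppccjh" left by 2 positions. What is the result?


Input: "ppccjh", rotate left by 2
First 2 characters: "pp"
Remaining characters: "ccjh"
Concatenate remaining + first: "ccjh" + "pp" = "ccjhpp"

ccjhpp


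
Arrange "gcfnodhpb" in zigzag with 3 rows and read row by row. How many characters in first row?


Zigzag "gcfnodhpb" into 3 rows:
Placing characters:
  'g' => row 0
  'c' => row 1
  'f' => row 2
  'n' => row 1
  'o' => row 0
  'd' => row 1
  'h' => row 2
  'p' => row 1
  'b' => row 0
Rows:
  Row 0: "gob"
  Row 1: "cndp"
  Row 2: "fh"
First row length: 3

3


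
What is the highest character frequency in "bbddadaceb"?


Input: bbddadaceb
Character counts:
  'a': 2
  'b': 3
  'c': 1
  'd': 3
  'e': 1
Maximum frequency: 3

3


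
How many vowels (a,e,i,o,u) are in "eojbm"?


Input: eojbm
Checking each character:
  'e' at position 0: vowel (running total: 1)
  'o' at position 1: vowel (running total: 2)
  'j' at position 2: consonant
  'b' at position 3: consonant
  'm' at position 4: consonant
Total vowels: 2

2


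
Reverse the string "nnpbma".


Input: nnpbma
Reading characters right to left:
  Position 5: 'a'
  Position 4: 'm'
  Position 3: 'b'
  Position 2: 'p'
  Position 1: 'n'
  Position 0: 'n'
Reversed: ambpnn

ambpnn


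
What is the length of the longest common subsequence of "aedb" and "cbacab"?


LCS of "aedb" and "cbacab"
DP table:
           c    b    a    c    a    b
      0    0    0    0    0    0    0
  a   0    0    0    1    1    1    1
  e   0    0    0    1    1    1    1
  d   0    0    0    1    1    1    1
  b   0    0    1    1    1    1    2
LCS length = dp[4][6] = 2

2


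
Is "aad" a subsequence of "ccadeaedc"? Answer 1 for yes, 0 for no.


Check if "aad" is a subsequence of "ccadeaedc"
Greedy scan:
  Position 0 ('c'): no match needed
  Position 1 ('c'): no match needed
  Position 2 ('a'): matches sub[0] = 'a'
  Position 3 ('d'): no match needed
  Position 4 ('e'): no match needed
  Position 5 ('a'): matches sub[1] = 'a'
  Position 6 ('e'): no match needed
  Position 7 ('d'): matches sub[2] = 'd'
  Position 8 ('c'): no match needed
All 3 characters matched => is a subsequence

1


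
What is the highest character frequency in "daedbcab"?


Input: daedbcab
Character counts:
  'a': 2
  'b': 2
  'c': 1
  'd': 2
  'e': 1
Maximum frequency: 2

2


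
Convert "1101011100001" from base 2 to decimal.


Input: "1101011100001" in base 2
Positional expansion:
  Digit '1' (value 1) x 2^12 = 4096
  Digit '1' (value 1) x 2^11 = 2048
  Digit '0' (value 0) x 2^10 = 0
  Digit '1' (value 1) x 2^9 = 512
  Digit '0' (value 0) x 2^8 = 0
  Digit '1' (value 1) x 2^7 = 128
  Digit '1' (value 1) x 2^6 = 64
  Digit '1' (value 1) x 2^5 = 32
  Digit '0' (value 0) x 2^4 = 0
  Digit '0' (value 0) x 2^3 = 0
  Digit '0' (value 0) x 2^2 = 0
  Digit '0' (value 0) x 2^1 = 0
  Digit '1' (value 1) x 2^0 = 1
Sum = 6881

6881


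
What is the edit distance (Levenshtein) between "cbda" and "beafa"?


Computing edit distance: "cbda" -> "beafa"
DP table:
           b    e    a    f    a
      0    1    2    3    4    5
  c   1    1    2    3    4    5
  b   2    1    2    3    4    5
  d   3    2    2    3    4    5
  a   4    3    3    2    3    4
Edit distance = dp[4][5] = 4

4


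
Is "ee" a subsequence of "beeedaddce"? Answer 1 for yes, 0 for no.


Check if "ee" is a subsequence of "beeedaddce"
Greedy scan:
  Position 0 ('b'): no match needed
  Position 1 ('e'): matches sub[0] = 'e'
  Position 2 ('e'): matches sub[1] = 'e'
  Position 3 ('e'): no match needed
  Position 4 ('d'): no match needed
  Position 5 ('a'): no match needed
  Position 6 ('d'): no match needed
  Position 7 ('d'): no match needed
  Position 8 ('c'): no match needed
  Position 9 ('e'): no match needed
All 2 characters matched => is a subsequence

1


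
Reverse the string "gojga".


Input: gojga
Reading characters right to left:
  Position 4: 'a'
  Position 3: 'g'
  Position 2: 'j'
  Position 1: 'o'
  Position 0: 'g'
Reversed: agjog

agjog


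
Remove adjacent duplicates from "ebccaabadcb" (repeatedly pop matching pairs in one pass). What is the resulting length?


Input: ebccaabadcb
Stack-based adjacent duplicate removal:
  Read 'e': push. Stack: e
  Read 'b': push. Stack: eb
  Read 'c': push. Stack: ebc
  Read 'c': matches stack top 'c' => pop. Stack: eb
  Read 'a': push. Stack: eba
  Read 'a': matches stack top 'a' => pop. Stack: eb
  Read 'b': matches stack top 'b' => pop. Stack: e
  Read 'a': push. Stack: ea
  Read 'd': push. Stack: ead
  Read 'c': push. Stack: eadc
  Read 'b': push. Stack: eadcb
Final stack: "eadcb" (length 5)

5


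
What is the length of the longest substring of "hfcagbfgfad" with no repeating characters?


Input: "hfcagbfgfad"
Sliding window (track last position of each char):
  Position 0 ('h'): window [0,0] length 1 -- new best
  Position 1 ('f'): window [0,1] length 2 -- new best
  Position 2 ('c'): window [0,2] length 3 -- new best
  Position 3 ('a'): window [0,3] length 4 -- new best
  Position 4 ('g'): window [0,4] length 5 -- new best
  Position 5 ('b'): window [0,5] length 6 -- new best
  Position 6 ('f'): repeat (last at 1), move window start to 2
  Position 6 ('f'): window [2,6] length 5
  Position 7 ('g'): repeat (last at 4), move window start to 5
  Position 7 ('g'): window [5,7] length 3
  Position 8 ('f'): repeat (last at 6), move window start to 7
  Position 8 ('f'): window [7,8] length 2
  Position 9 ('a'): window [7,9] length 3
  Position 10 ('d'): window [7,10] length 4
Longest substring with no repeats: "hfcagb" with length 6

6


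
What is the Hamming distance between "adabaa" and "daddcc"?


Comparing "adabaa" and "daddcc" position by position:
  Position 0: 'a' vs 'd' => differ
  Position 1: 'd' vs 'a' => differ
  Position 2: 'a' vs 'd' => differ
  Position 3: 'b' vs 'd' => differ
  Position 4: 'a' vs 'c' => differ
  Position 5: 'a' vs 'c' => differ
Total differences (Hamming distance): 6

6


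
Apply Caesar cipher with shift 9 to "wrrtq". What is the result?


Caesar cipher: shift "wrrtq" by 9
  'w' (pos 22) + 9 = pos 5 = 'f'
  'r' (pos 17) + 9 = pos 0 = 'a'
  'r' (pos 17) + 9 = pos 0 = 'a'
  't' (pos 19) + 9 = pos 2 = 'c'
  'q' (pos 16) + 9 = pos 25 = 'z'
Result: faacz

faacz


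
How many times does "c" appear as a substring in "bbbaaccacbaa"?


Searching for "c" in "bbbaaccacbaa"
Scanning each position:
  Position 0: "b" => no
  Position 1: "b" => no
  Position 2: "b" => no
  Position 3: "a" => no
  Position 4: "a" => no
  Position 5: "c" => MATCH
  Position 6: "c" => MATCH
  Position 7: "a" => no
  Position 8: "c" => MATCH
  Position 9: "b" => no
  Position 10: "a" => no
  Position 11: "a" => no
Total occurrences: 3

3
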